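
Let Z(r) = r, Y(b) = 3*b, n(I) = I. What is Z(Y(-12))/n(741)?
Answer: -12/247 ≈ -0.048583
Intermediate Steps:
Z(Y(-12))/n(741) = (3*(-12))/741 = -36*1/741 = -12/247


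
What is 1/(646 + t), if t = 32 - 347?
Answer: 1/331 ≈ 0.0030211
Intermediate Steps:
t = -315
1/(646 + t) = 1/(646 - 315) = 1/331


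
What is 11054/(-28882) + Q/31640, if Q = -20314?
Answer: -33444911/32636660 ≈ -1.0248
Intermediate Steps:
11054/(-28882) + Q/31640 = 11054/(-28882) - 20314/31640 = 11054*(-1/28882) - 20314*1/31640 = -5527/14441 - 1451/2260 = -33444911/32636660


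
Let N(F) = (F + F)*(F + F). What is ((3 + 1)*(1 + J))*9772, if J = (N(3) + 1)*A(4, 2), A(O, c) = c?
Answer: 2931600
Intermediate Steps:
N(F) = 4*F² (N(F) = (2*F)*(2*F) = 4*F²)
J = 74 (J = (4*3² + 1)*2 = (4*9 + 1)*2 = (36 + 1)*2 = 37*2 = 74)
((3 + 1)*(1 + J))*9772 = ((3 + 1)*(1 + 74))*9772 = (4*75)*9772 = 300*9772 = 2931600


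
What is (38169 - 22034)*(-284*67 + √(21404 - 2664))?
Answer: -307016780 + 32270*√4685 ≈ -3.0481e+8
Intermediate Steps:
(38169 - 22034)*(-284*67 + √(21404 - 2664)) = 16135*(-19028 + √18740) = 16135*(-19028 + 2*√4685) = -307016780 + 32270*√4685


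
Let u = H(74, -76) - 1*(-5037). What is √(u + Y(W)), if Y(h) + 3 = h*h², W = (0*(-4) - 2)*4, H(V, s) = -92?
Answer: √4430 ≈ 66.558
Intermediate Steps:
W = -8 (W = (0 - 2)*4 = -2*4 = -8)
u = 4945 (u = -92 - 1*(-5037) = -92 + 5037 = 4945)
Y(h) = -3 + h³ (Y(h) = -3 + h*h² = -3 + h³)
√(u + Y(W)) = √(4945 + (-3 + (-8)³)) = √(4945 + (-3 - 512)) = √(4945 - 515) = √4430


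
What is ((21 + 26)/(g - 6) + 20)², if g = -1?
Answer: 8649/49 ≈ 176.51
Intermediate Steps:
((21 + 26)/(g - 6) + 20)² = ((21 + 26)/(-1 - 6) + 20)² = (47/(-7) + 20)² = (47*(-⅐) + 20)² = (-47/7 + 20)² = (93/7)² = 8649/49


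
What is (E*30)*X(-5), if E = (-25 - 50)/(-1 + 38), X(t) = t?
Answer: 11250/37 ≈ 304.05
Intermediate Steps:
E = -75/37 ≈ -2.0270
(E*30)*X(-5) = -75/37*30*(-5) = -2250/37*(-5) = 11250/37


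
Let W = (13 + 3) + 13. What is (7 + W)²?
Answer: 1296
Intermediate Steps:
W = 29 (W = 16 + 13 = 29)
(7 + W)² = (7 + 29)² = 36² = 1296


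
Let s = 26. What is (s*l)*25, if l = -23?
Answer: -14950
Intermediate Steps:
(s*l)*25 = (26*(-23))*25 = -598*25 = -14950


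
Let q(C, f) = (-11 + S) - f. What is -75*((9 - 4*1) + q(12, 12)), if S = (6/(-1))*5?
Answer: 3600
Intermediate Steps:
S = -30 (S = (6*(-1))*5 = -6*5 = -30)
q(C, f) = -41 - f (q(C, f) = (-11 - 30) - f = -41 - f)
-75*((9 - 4*1) + q(12, 12)) = -75*((9 - 4*1) + (-41 - 1*12)) = -75*((9 - 4) + (-41 - 12)) = -75*(5 - 53) = -75*(-48) = 3600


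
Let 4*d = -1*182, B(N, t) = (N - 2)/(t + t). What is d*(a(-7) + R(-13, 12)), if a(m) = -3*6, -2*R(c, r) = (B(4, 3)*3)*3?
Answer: 3549/4 ≈ 887.25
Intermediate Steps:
B(N, t) = (-2 + N)/(2*t) (B(N, t) = (-2 + N)/((2*t)) = (-2 + N)*(1/(2*t)) = (-2 + N)/(2*t))
R(c, r) = -3/2 (R(c, r) = -((1/2)*(-2 + 4)/3)*3*3/2 = -((1/2)*(1/3)*2)*3*3/2 = -(1/3)*3*3/2 = -3/2)
a(m) = -18
d = -91/2 (d = (-1*182)/4 = (1/4)*(-182) = -91/2 ≈ -45.500)
d*(a(-7) + R(-13, 12)) = -91*(-18 - 3/2)/2 = -91/2*(-39/2) = 3549/4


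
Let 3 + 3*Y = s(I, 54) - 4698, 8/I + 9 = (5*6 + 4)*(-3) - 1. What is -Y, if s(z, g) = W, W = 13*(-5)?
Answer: 4766/3 ≈ 1588.7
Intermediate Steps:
I = -1/14 (I = 8/(-9 + ((5*6 + 4)*(-3) - 1)) = 8/(-9 + ((30 + 4)*(-3) - 1)) = 8/(-9 + (34*(-3) - 1)) = 8/(-9 + (-102 - 1)) = 8/(-9 - 103) = 8/(-112) = 8*(-1/112) = -1/14 ≈ -0.071429)
W = -65
s(z, g) = -65
Y = -4766/3 (Y = -1 + (-65 - 4698)/3 = -1 + (⅓)*(-4763) = -1 - 4763/3 = -4766/3 ≈ -1588.7)
-Y = -1*(-4766/3) = 4766/3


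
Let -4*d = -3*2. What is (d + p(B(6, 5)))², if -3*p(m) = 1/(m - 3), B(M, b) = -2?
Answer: 2209/900 ≈ 2.4544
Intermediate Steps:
p(m) = -1/(3*(-3 + m)) (p(m) = -1/(3*(m - 3)) = -1/(3*(-3 + m)))
d = 3/2 (d = -(-3)*2/4 = -¼*(-6) = 3/2 ≈ 1.5000)
(d + p(B(6, 5)))² = (3/2 - 1/(-9 + 3*(-2)))² = (3/2 - 1/(-9 - 6))² = (3/2 - 1/(-15))² = (3/2 - 1*(-1/15))² = (3/2 + 1/15)² = (47/30)² = 2209/900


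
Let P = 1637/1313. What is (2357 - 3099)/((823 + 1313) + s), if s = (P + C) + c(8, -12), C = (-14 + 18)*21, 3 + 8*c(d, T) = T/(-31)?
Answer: -34516144/103312129 ≈ -0.33410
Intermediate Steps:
c(d, T) = -3/8 - T/248 (c(d, T) = -3/8 + (T/(-31))/8 = -3/8 + (T*(-1/31))/8 = -3/8 + (-T/31)/8 = -3/8 - T/248)
C = 84 (C = 4*21 = 84)
P = 1637/1313 (P = 1637*(1/1313) = 1637/1313 ≈ 1.2468)
s = 27652039/325624 (s = (1637/1313 + 84) + (-3/8 - 1/248*(-12)) = 111929/1313 + (-3/8 + 3/62) = 111929/1313 - 81/248 = 27652039/325624 ≈ 84.920)
(2357 - 3099)/((823 + 1313) + s) = (2357 - 3099)/((823 + 1313) + 27652039/325624) = -742/(2136 + 27652039/325624) = -742/723184903/325624 = -742*325624/723184903 = -34516144/103312129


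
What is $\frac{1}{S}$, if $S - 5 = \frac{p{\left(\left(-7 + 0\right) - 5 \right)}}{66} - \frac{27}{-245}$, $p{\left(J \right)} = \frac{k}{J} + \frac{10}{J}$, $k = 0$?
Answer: $\frac{97020}{494567} \approx 0.19617$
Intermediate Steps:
$p{\left(J \right)} = \frac{10}{J}$ ($p{\left(J \right)} = \frac{0}{J} + \frac{10}{J} = 0 + \frac{10}{J} = \frac{10}{J}$)
$S = \frac{494567}{97020}$ ($S = 5 + \left(\frac{10 \frac{1}{\left(-7 + 0\right) - 5}}{66} - \frac{27}{-245}\right) = 5 + \left(\frac{10}{-7 - 5} \cdot \frac{1}{66} - - \frac{27}{245}\right) = 5 + \left(\frac{10}{-12} \cdot \frac{1}{66} + \frac{27}{245}\right) = 5 + \left(10 \left(- \frac{1}{12}\right) \frac{1}{66} + \frac{27}{245}\right) = 5 + \left(\left(- \frac{5}{6}\right) \frac{1}{66} + \frac{27}{245}\right) = 5 + \left(- \frac{5}{396} + \frac{27}{245}\right) = 5 + \frac{9467}{97020} = \frac{494567}{97020} \approx 5.0976$)
$\frac{1}{S} = \frac{1}{\frac{494567}{97020}} = \frac{97020}{494567}$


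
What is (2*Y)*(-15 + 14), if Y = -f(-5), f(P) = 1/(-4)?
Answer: -½ ≈ -0.50000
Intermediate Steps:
f(P) = -¼
Y = ¼ (Y = -1*(-¼) = ¼ ≈ 0.25000)
(2*Y)*(-15 + 14) = (2*(¼))*(-15 + 14) = (½)*(-1) = -½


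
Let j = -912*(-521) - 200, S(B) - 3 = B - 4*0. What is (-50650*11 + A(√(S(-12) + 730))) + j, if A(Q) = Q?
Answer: -82198 + √721 ≈ -82171.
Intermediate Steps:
S(B) = 3 + B (S(B) = 3 + (B - 4*0) = 3 + (B + 0) = 3 + B)
j = 474952 (j = 475152 - 200 = 474952)
(-50650*11 + A(√(S(-12) + 730))) + j = (-50650*11 + √((3 - 12) + 730)) + 474952 = (-557150 + √(-9 + 730)) + 474952 = (-557150 + √721) + 474952 = -82198 + √721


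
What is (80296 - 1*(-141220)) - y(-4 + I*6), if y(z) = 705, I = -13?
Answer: 220811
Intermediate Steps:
(80296 - 1*(-141220)) - y(-4 + I*6) = (80296 - 1*(-141220)) - 1*705 = (80296 + 141220) - 705 = 221516 - 705 = 220811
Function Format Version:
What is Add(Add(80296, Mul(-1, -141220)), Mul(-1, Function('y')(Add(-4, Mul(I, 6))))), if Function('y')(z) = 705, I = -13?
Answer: 220811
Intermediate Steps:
Add(Add(80296, Mul(-1, -141220)), Mul(-1, Function('y')(Add(-4, Mul(I, 6))))) = Add(Add(80296, Mul(-1, -141220)), Mul(-1, 705)) = Add(Add(80296, 141220), -705) = Add(221516, -705) = 220811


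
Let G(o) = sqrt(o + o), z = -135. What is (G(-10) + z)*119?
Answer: -16065 + 238*I*sqrt(5) ≈ -16065.0 + 532.18*I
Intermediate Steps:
G(o) = sqrt(2)*sqrt(o) (G(o) = sqrt(2*o) = sqrt(2)*sqrt(o))
(G(-10) + z)*119 = (sqrt(2)*sqrt(-10) - 135)*119 = (sqrt(2)*(I*sqrt(10)) - 135)*119 = (2*I*sqrt(5) - 135)*119 = (-135 + 2*I*sqrt(5))*119 = -16065 + 238*I*sqrt(5)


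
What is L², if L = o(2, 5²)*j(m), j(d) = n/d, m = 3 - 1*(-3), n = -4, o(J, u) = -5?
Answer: 100/9 ≈ 11.111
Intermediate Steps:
m = 6 (m = 3 + 3 = 6)
j(d) = -4/d
L = 10/3 (L = -(-20)/6 = -5*(-⅔) = 10/3 ≈ 3.3333)
L² = (10/3)² = 100/9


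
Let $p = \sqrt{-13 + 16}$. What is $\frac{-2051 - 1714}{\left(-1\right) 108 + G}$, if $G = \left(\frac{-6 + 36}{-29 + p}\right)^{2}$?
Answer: $\frac{654367040}{18582663} + \frac{909875 \sqrt{3}}{37165326} \approx 35.256$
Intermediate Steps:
$p = \sqrt{3} \approx 1.732$
$G = \frac{900}{\left(-29 + \sqrt{3}\right)^{2}}$ ($G = \left(\frac{-6 + 36}{-29 + \sqrt{3}}\right)^{2} = \left(\frac{30}{-29 + \sqrt{3}}\right)^{2} = \frac{900}{\left(-29 + \sqrt{3}\right)^{2}} \approx 1.2104$)
$\frac{-2051 - 1714}{\left(-1\right) 108 + G} = \frac{-2051 - 1714}{\left(-1\right) 108 + \frac{900}{\left(29 - \sqrt{3}\right)^{2}}} = - \frac{3765}{-108 + \frac{900}{\left(29 - \sqrt{3}\right)^{2}}}$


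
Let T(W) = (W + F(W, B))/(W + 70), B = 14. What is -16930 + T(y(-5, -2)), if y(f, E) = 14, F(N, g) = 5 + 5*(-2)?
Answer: -474037/28 ≈ -16930.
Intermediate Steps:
F(N, g) = -5 (F(N, g) = 5 - 10 = -5)
T(W) = (-5 + W)/(70 + W) (T(W) = (W - 5)/(W + 70) = (-5 + W)/(70 + W))
-16930 + T(y(-5, -2)) = -16930 + (-5 + 14)/(70 + 14) = -16930 + 9/84 = -16930 + (1/84)*9 = -16930 + 3/28 = -474037/28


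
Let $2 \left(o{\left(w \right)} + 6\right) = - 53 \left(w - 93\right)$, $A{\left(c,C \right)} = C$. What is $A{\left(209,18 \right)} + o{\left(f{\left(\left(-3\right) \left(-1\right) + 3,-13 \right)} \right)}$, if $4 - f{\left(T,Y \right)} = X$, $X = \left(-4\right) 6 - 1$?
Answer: $1708$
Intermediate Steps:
$X = -25$ ($X = -24 - 1 = -25$)
$f{\left(T,Y \right)} = 29$ ($f{\left(T,Y \right)} = 4 - -25 = 4 + 25 = 29$)
$o{\left(w \right)} = \frac{4917}{2} - \frac{53 w}{2}$ ($o{\left(w \right)} = -6 + \frac{\left(-53\right) \left(w - 93\right)}{2} = -6 + \frac{\left(-53\right) \left(-93 + w\right)}{2} = -6 + \frac{4929 - 53 w}{2} = -6 - \left(- \frac{4929}{2} + \frac{53 w}{2}\right) = \frac{4917}{2} - \frac{53 w}{2}$)
$A{\left(209,18 \right)} + o{\left(f{\left(\left(-3\right) \left(-1\right) + 3,-13 \right)} \right)} = 18 + \left(\frac{4917}{2} - \frac{1537}{2}\right) = 18 + 1690 = 1708$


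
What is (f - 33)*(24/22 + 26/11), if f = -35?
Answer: -2584/11 ≈ -234.91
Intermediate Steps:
(f - 33)*(24/22 + 26/11) = (-35 - 33)*(24/22 + 26/11) = -68*(24*(1/22) + 26*(1/11)) = -68*(12/11 + 26/11) = -68*38/11 = -2584/11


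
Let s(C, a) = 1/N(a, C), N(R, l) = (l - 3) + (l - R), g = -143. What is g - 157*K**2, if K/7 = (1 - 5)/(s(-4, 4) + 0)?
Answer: -27694943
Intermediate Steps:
N(R, l) = -3 - R + 2*l (N(R, l) = (-3 + l) + (l - R) = -3 - R + 2*l)
s(C, a) = 1/(-3 - a + 2*C)
K = 420 (K = 7*((1 - 5)/(-1/(3 + 4 - 2*(-4)) + 0)) = 7*(-4/(-1/(3 + 4 + 8) + 0)) = 7*(-4/(-1/15 + 0)) = 7*(-4/(-1/15)) = 7*(-4*(-15)) = 7*60 = 420)
g - 157*K**2 = -143 - 157*420**2 = -143 - 157*176400 = -143 - 27694800 = -27694943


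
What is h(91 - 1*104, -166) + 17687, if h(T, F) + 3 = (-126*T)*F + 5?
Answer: -254219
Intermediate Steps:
h(T, F) = 2 - 126*F*T (h(T, F) = -3 + ((-126*T)*F + 5) = -3 + (-126*F*T + 5) = -3 + (5 - 126*F*T) = 2 - 126*F*T)
h(91 - 1*104, -166) + 17687 = (2 - 126*(-166)*(91 - 1*104)) + 17687 = (2 - 126*(-166)*(91 - 104)) + 17687 = (2 - 126*(-166)*(-13)) + 17687 = (2 - 271908) + 17687 = -271906 + 17687 = -254219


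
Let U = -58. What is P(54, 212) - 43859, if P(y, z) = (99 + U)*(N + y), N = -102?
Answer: -45827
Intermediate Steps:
P(y, z) = -4182 + 41*y (P(y, z) = (99 - 58)*(-102 + y) = 41*(-102 + y) = -4182 + 41*y)
P(54, 212) - 43859 = (-4182 + 41*54) - 43859 = (-4182 + 2214) - 43859 = -1968 - 43859 = -45827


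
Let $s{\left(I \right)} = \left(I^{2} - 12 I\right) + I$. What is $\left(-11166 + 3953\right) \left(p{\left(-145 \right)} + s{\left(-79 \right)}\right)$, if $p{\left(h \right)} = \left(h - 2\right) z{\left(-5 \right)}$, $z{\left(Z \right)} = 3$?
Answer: $-48103497$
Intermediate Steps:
$s{\left(I \right)} = I^{2} - 11 I$
$p{\left(h \right)} = -6 + 3 h$ ($p{\left(h \right)} = \left(h - 2\right) 3 = \left(-2 + h\right) 3 = -6 + 3 h$)
$\left(-11166 + 3953\right) \left(p{\left(-145 \right)} + s{\left(-79 \right)}\right) = \left(-11166 + 3953\right) \left(\left(-6 + 3 \left(-145\right)\right) - 79 \left(-11 - 79\right)\right) = - 7213 \left(\left(-6 - 435\right) - -7110\right) = - 7213 \left(-441 + 7110\right) = \left(-7213\right) 6669 = -48103497$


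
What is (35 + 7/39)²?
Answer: 1882384/1521 ≈ 1237.6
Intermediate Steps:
(35 + 7/39)² = (1372/39)² = 1882384/1521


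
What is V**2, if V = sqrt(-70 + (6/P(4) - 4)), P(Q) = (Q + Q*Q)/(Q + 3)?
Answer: -719/10 ≈ -71.900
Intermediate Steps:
P(Q) = (Q + Q**2)/(3 + Q)
V = I*sqrt(7190)/10 (V = sqrt(-70 + (6/(4*(1 + 4)/(3 + 4)) - 4)) = sqrt(-70 + (6/(4*5/7) - 4)) = sqrt(-70 + (6/(4*(1/7)*5) - 4)) = sqrt(-70 + (6/(20/7) - 4)) = sqrt(-70 + ((7/20)*6 - 4)) = sqrt(-70 + (21/10 - 4)) = sqrt(-70 - 19/10) = sqrt(-719/10) = I*sqrt(7190)/10 ≈ 8.4794*I)
V**2 = (I*sqrt(7190)/10)**2 = -719/10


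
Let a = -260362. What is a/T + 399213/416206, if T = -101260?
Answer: 18598566869/5268127445 ≈ 3.5304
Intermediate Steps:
a/T + 399213/416206 = -260362/(-101260) + 399213/416206 = -260362*(-1/101260) + 399213*(1/416206) = 130181/50630 + 399213/416206 = 18598566869/5268127445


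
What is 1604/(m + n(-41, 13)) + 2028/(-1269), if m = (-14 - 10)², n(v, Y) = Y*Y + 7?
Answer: 905/1692 ≈ 0.53487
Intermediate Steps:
n(v, Y) = 7 + Y² (n(v, Y) = Y² + 7 = 7 + Y²)
m = 576 (m = (-24)² = 576)
1604/(m + n(-41, 13)) + 2028/(-1269) = 1604/(576 + (7 + 13²)) + 2028/(-1269) = 1604/(576 + (7 + 169)) + 2028*(-1/1269) = 1604/(576 + 176) - 676/423 = 1604/752 - 676/423 = 1604*(1/752) - 676/423 = 401/188 - 676/423 = 905/1692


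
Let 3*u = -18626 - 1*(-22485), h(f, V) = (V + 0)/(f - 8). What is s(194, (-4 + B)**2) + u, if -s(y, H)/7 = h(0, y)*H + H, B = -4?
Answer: 35107/3 ≈ 11702.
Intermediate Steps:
h(f, V) = V/(-8 + f)
s(y, H) = -7*H + 7*H*y/8 (s(y, H) = -7*((y/(-8 + 0))*H + H) = -7*((y/(-8))*H + H) = -7*((y*(-1/8))*H + H) = -7*((-y/8)*H + H) = -7*(-H*y/8 + H) = -7*(H - H*y/8) = -7*H + 7*H*y/8)
u = 3859/3 (u = (-18626 - 1*(-22485))/3 = (-18626 + 22485)/3 = (1/3)*3859 = 3859/3 ≈ 1286.3)
s(194, (-4 + B)**2) + u = 7*(-4 - 4)**2*(-8 + 194)/8 + 3859/3 = (7/8)*(-8)**2*186 + 3859/3 = (7/8)*64*186 + 3859/3 = 10416 + 3859/3 = 35107/3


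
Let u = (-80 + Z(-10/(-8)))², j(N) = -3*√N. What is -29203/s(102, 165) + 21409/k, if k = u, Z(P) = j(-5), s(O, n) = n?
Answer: 4*(-700872*√5 + 9102629*I)/(165*(-1271*I + 96*√5)) ≈ -173.71 - 0.55319*I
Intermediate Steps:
Z(P) = -3*I*√5
u = (-80 - 3*I*√5)² ≈ 6355.0 + 1073.3*I
k = 6355 + 480*I*√5 ≈ 6355.0 + 1073.3*I
-29203/s(102, 165) + 21409/k = -29203/165 + 21409/(6355 + 480*I*√5)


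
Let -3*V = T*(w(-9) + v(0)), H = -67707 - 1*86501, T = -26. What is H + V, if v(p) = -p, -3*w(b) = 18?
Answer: -154260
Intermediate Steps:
w(b) = -6 (w(b) = -1/3*18 = -6)
H = -154208 (H = -67707 - 86501 = -154208)
V = -52 (V = -(-26)*(-6 - 1*0)/3 = -(-26)*(-6 + 0)/3 = -(-26)*(-6)/3 = -1/3*156 = -52)
H + V = -154208 - 52 = -154260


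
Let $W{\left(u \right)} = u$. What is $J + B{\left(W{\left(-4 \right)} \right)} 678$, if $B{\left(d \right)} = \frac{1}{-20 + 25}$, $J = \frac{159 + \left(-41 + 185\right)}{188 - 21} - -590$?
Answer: $\frac{607391}{835} \approx 727.41$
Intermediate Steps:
$J = \frac{98833}{167}$ ($J = \frac{159 + 144}{167} + 590 = 303 \cdot \frac{1}{167} + 590 = \frac{303}{167} + 590 = \frac{98833}{167} \approx 591.81$)
$B{\left(d \right)} = \frac{1}{5}$
$J + B{\left(W{\left(-4 \right)} \right)} 678 = \frac{98833}{167} + \frac{1}{5} \cdot 678 = \frac{98833}{167} + \frac{678}{5} = \frac{607391}{835}$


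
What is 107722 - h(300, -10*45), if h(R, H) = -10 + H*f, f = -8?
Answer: 104132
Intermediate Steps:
h(R, H) = -10 - 8*H (h(R, H) = -10 + H*(-8) = -10 - 8*H)
107722 - h(300, -10*45) = 107722 - (-10 - (-80)*45) = 107722 - (-10 - 8*(-450)) = 107722 - (-10 + 3600) = 107722 - 1*3590 = 107722 - 3590 = 104132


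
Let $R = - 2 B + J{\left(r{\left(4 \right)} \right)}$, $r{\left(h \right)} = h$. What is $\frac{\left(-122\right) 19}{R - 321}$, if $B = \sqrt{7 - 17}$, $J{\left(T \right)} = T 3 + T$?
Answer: $\frac{141398}{18613} - \frac{4636 i \sqrt{10}}{93065} \approx 7.5967 - 0.15753 i$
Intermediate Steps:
$J{\left(T \right)} = 4 T$ ($J{\left(T \right)} = 3 T + T = 4 T$)
$B = i \sqrt{10}$ ($B = \sqrt{-10} = i \sqrt{10} \approx 3.1623 i$)
$R = 16 - 2 i \sqrt{10}$ ($R = - 2 i \sqrt{10} + 4 \cdot 4 = - 2 i \sqrt{10} + 16 = 16 - 2 i \sqrt{10} \approx 16.0 - 6.3246 i$)
$\frac{\left(-122\right) 19}{R - 321} = \frac{\left(-122\right) 19}{\left(16 - 2 i \sqrt{10}\right) - 321} = - \frac{2318}{-305 - 2 i \sqrt{10}}$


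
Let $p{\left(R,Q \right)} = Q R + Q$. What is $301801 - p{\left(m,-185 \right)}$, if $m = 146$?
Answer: $328996$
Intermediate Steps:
$p{\left(R,Q \right)} = Q + Q R$
$301801 - p{\left(m,-185 \right)} = 301801 - - 185 \left(1 + 146\right) = 301801 - \left(-185\right) 147 = 301801 - -27195 = 301801 + 27195 = 328996$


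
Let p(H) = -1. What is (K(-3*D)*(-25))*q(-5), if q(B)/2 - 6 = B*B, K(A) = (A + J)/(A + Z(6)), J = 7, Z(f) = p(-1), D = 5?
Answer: -775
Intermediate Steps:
Z(f) = -1
K(A) = (7 + A)/(-1 + A) (K(A) = (A + 7)/(A - 1) = (7 + A)/(-1 + A))
q(B) = 12 + 2*B**2 (q(B) = 12 + 2*(B*B) = 12 + 2*B**2)
(K(-3*D)*(-25))*q(-5) = (((7 - 3*5)/(-1 - 3*5))*(-25))*(12 + 2*(-5)**2) = (((7 - 15)/(-1 - 15))*(-25))*(12 + 2*25) = ((-8/(-16))*(-25))*(12 + 50) = (-1/16*(-8)*(-25))*62 = ((1/2)*(-25))*62 = -25/2*62 = -775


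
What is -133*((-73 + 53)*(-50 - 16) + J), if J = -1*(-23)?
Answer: -178619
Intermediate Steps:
J = 23
-133*((-73 + 53)*(-50 - 16) + J) = -133*((-73 + 53)*(-50 - 16) + 23) = -133*(-20*(-66) + 23) = -133*(1320 + 23) = -133*1343 = -178619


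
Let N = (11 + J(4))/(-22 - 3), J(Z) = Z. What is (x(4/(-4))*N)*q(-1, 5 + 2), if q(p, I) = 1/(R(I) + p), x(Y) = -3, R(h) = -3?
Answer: -9/20 ≈ -0.45000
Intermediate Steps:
q(p, I) = 1/(-3 + p)
N = -⅗ (N = (11 + 4)/(-22 - 3) = 15/(-25) = 15*(-1/25) = -⅗ ≈ -0.60000)
(x(4/(-4))*N)*q(-1, 5 + 2) = (-3*(-⅗))/(-3 - 1) = (9/5)/(-4) = (9/5)*(-¼) = -9/20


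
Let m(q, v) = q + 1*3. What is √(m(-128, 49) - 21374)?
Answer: I*√21499 ≈ 146.63*I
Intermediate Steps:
m(q, v) = 3 + q (m(q, v) = q + 3 = 3 + q)
√(m(-128, 49) - 21374) = √((3 - 128) - 21374) = √(-125 - 21374) = √(-21499) = I*√21499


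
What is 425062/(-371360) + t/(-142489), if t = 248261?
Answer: -6943675649/2405214320 ≈ -2.8869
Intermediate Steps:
425062/(-371360) + t/(-142489) = 425062/(-371360) + 248261/(-142489) = 425062*(-1/371360) + 248261*(-1/142489) = -19321/16880 - 248261/142489 = -6943675649/2405214320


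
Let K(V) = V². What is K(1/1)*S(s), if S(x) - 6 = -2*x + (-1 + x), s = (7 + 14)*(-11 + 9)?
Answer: 47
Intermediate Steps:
s = -42 (s = 21*(-2) = -42)
S(x) = 5 - x (S(x) = 6 + (-2*x + (-1 + x)) = 6 + (-1 - x) = 5 - x)
K(1/1)*S(s) = (1/1)²*(5 - 1*(-42)) = 1²*(5 + 42) = 1*47 = 47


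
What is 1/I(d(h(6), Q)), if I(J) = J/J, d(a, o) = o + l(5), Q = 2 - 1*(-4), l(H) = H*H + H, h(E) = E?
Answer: 1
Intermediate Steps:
l(H) = H + H² (l(H) = H² + H = H + H²)
Q = 6 (Q = 2 + 4 = 6)
d(a, o) = 30 + o (d(a, o) = o + 5*(1 + 5) = o + 5*6 = o + 30 = 30 + o)
I(J) = 1
1/I(d(h(6), Q)) = 1/1 = 1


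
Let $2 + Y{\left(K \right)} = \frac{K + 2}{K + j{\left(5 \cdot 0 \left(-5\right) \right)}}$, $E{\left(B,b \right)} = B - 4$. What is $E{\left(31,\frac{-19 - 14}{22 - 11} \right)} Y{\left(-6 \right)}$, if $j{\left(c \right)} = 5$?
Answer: $54$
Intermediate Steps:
$E{\left(B,b \right)} = -4 + B$ ($E{\left(B,b \right)} = B - 4 = -4 + B$)
$Y{\left(K \right)} = -2 + \frac{2 + K}{5 + K}$ ($Y{\left(K \right)} = -2 + \frac{K + 2}{K + 5} = -2 + \frac{2 + K}{5 + K}$)
$E{\left(31,\frac{-19 - 14}{22 - 11} \right)} Y{\left(-6 \right)} = \left(-4 + 31\right) \frac{-8 - -6}{5 - 6} = 27 \frac{-8 + 6}{-1} = 27 \left(\left(-1\right) \left(-2\right)\right) = 27 \cdot 2 = 54$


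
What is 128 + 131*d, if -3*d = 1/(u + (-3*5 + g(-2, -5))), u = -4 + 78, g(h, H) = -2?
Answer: 21757/171 ≈ 127.23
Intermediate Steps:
u = 74
d = -1/171 (d = -1/(3*(74 + (-3*5 - 2))) = -1/(3*(74 + (-15 - 2))) = -1/(3*(74 - 17)) = -⅓/57 = -⅓*1/57 = -1/171 ≈ -0.0058480)
128 + 131*d = 128 + 131*(-1/171) = 128 - 131/171 = 21757/171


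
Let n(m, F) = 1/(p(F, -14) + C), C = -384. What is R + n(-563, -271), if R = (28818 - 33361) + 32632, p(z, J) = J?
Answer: 11179421/398 ≈ 28089.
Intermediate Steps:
n(m, F) = -1/398 (n(m, F) = 1/(-14 - 384) = 1/(-398) = -1/398)
R = 28089 (R = -4543 + 32632 = 28089)
R + n(-563, -271) = 28089 - 1/398 = 11179421/398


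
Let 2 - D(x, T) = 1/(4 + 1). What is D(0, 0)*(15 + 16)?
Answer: 279/5 ≈ 55.800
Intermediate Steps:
D(x, T) = 9/5 (D(x, T) = 2 - 1/(4 + 1) = 2 - 1/5 = 2 - 1*⅕ = 2 - ⅕ = 9/5)
D(0, 0)*(15 + 16) = 9*(15 + 16)/5 = (9/5)*31 = 279/5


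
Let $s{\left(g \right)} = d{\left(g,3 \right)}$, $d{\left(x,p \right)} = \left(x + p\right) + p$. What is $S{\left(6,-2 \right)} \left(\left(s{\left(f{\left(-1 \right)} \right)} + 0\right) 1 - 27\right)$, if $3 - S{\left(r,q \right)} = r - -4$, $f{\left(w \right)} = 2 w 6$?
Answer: $231$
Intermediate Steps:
$d{\left(x,p \right)} = x + 2 p$ ($d{\left(x,p \right)} = \left(p + x\right) + p = x + 2 p$)
$f{\left(w \right)} = 12 w$
$S{\left(r,q \right)} = -1 - r$ ($S{\left(r,q \right)} = 3 - \left(r - -4\right) = 3 - \left(r + 4\right) = 3 - \left(4 + r\right) = -1 - r$)
$s{\left(g \right)} = 6 + g$ ($s{\left(g \right)} = g + 2 \cdot 3 = g + 6 = 6 + g$)
$S{\left(6,-2 \right)} \left(\left(s{\left(f{\left(-1 \right)} \right)} + 0\right) 1 - 27\right) = \left(-1 - 6\right) \left(\left(\left(6 + 12 \left(-1\right)\right) + 0\right) 1 - 27\right) = \left(-1 - 6\right) \left(\left(\left(6 - 12\right) + 0\right) 1 - 27\right) = - 7 \left(\left(-6 + 0\right) 1 - 27\right) = - 7 \left(\left(-6\right) 1 - 27\right) = - 7 \left(-6 - 27\right) = \left(-7\right) \left(-33\right) = 231$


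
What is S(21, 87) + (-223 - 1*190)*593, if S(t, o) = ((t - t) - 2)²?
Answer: -244905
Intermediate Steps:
S(t, o) = 4 (S(t, o) = (0 - 2)² = (-2)² = 4)
S(21, 87) + (-223 - 1*190)*593 = 4 + (-223 - 1*190)*593 = 4 + (-223 - 190)*593 = 4 - 413*593 = 4 - 244909 = -244905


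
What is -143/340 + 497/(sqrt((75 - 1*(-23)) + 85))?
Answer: -143/340 + 497*sqrt(183)/183 ≈ 36.319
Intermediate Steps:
-143/340 + 497/(sqrt((75 - 1*(-23)) + 85)) = -143*1/340 + 497/(sqrt((75 + 23) + 85)) = -143/340 + 497/(sqrt(98 + 85)) = -143/340 + 497/(sqrt(183)) = -143/340 + 497*(sqrt(183)/183) = -143/340 + 497*sqrt(183)/183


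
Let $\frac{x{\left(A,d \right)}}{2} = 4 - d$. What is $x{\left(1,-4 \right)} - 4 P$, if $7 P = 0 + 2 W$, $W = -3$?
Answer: $\frac{136}{7} \approx 19.429$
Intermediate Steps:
$x{\left(A,d \right)} = 8 - 2 d$ ($x{\left(A,d \right)} = 2 \left(4 - d\right) = 8 - 2 d$)
$P = - \frac{6}{7}$ ($P = \frac{0 + 2 \left(-3\right)}{7} = \frac{0 - 6}{7} = \frac{1}{7} \left(-6\right) = - \frac{6}{7} \approx -0.85714$)
$x{\left(1,-4 \right)} - 4 P = \left(8 - -8\right) - - \frac{24}{7} = \left(8 + 8\right) + \frac{24}{7} = 16 + \frac{24}{7} = \frac{136}{7}$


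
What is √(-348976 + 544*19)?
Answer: 4*I*√21165 ≈ 581.93*I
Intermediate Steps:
√(-348976 + 544*19) = √(-348976 + 10336) = √(-338640) = 4*I*√21165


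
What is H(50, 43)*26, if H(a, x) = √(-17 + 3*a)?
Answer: 26*√133 ≈ 299.85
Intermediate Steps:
H(50, 43)*26 = √(-17 + 3*50)*26 = √(-17 + 150)*26 = √133*26 = 26*√133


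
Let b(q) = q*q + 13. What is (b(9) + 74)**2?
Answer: 28224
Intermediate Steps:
b(q) = 13 + q**2 (b(q) = q**2 + 13 = 13 + q**2)
(b(9) + 74)**2 = ((13 + 9**2) + 74)**2 = ((13 + 81) + 74)**2 = (94 + 74)**2 = 168**2 = 28224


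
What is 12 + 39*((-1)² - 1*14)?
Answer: -495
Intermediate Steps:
12 + 39*((-1)² - 1*14) = 12 + 39*(1 - 14) = 12 + 39*(-13) = 12 - 507 = -495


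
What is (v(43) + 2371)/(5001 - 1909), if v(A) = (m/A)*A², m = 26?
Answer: 3489/3092 ≈ 1.1284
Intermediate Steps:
v(A) = 26*A (v(A) = (26/A)*A² = 26*A)
(v(43) + 2371)/(5001 - 1909) = (26*43 + 2371)/(5001 - 1909) = (1118 + 2371)/3092 = 3489*(1/3092) = 3489/3092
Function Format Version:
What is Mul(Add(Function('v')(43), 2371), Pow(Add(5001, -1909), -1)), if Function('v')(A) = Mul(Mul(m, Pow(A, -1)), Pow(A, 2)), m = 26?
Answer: Rational(3489, 3092) ≈ 1.1284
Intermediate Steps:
Function('v')(A) = Mul(26, A) (Function('v')(A) = Mul(Mul(26, Pow(A, -1)), Pow(A, 2)) = Mul(26, A))
Mul(Add(Function('v')(43), 2371), Pow(Add(5001, -1909), -1)) = Mul(Add(Mul(26, 43), 2371), Pow(Add(5001, -1909), -1)) = Mul(Add(1118, 2371), Pow(3092, -1)) = Mul(3489, Rational(1, 3092)) = Rational(3489, 3092)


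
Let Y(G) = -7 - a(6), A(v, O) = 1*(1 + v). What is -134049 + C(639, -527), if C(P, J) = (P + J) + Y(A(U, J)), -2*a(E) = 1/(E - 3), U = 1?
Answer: -803663/6 ≈ -1.3394e+5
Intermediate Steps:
a(E) = -1/(2*(-3 + E)) (a(E) = -1/(2*(E - 3)) = -1/(2*(-3 + E)))
A(v, O) = 1 + v
Y(G) = -41/6 (Y(G) = -7 - (-1)/(-6 + 2*6) = -7 - (-1)/(-6 + 12) = -7 - (-1)/6 = -7 - 1*(-⅙) = -7 + ⅙ = -41/6)
C(P, J) = -41/6 + J + P (C(P, J) = (P + J) - 41/6 = (J + P) - 41/6 = -41/6 + J + P)
-134049 + C(639, -527) = -134049 + (-41/6 - 527 + 639) = -134049 + 631/6 = -803663/6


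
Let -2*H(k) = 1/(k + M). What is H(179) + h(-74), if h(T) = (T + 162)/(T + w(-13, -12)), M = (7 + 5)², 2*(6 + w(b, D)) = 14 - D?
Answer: -56915/43282 ≈ -1.3150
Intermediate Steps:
w(b, D) = 1 - D/2 (w(b, D) = -6 + (14 - D)/2 = -6 + (7 - D/2) = 1 - D/2)
M = 144 (M = 12² = 144)
H(k) = -1/(2*(144 + k)) (H(k) = -1/(2*(k + 144)) = -1/(2*(144 + k)))
h(T) = (162 + T)/(7 + T) (h(T) = (T + 162)/(T + (1 - ½*(-12))) = (162 + T)/(T + (1 + 6)) = (162 + T)/(T + 7) = (162 + T)/(7 + T))
H(179) + h(-74) = -1/(288 + 2*179) + (162 - 74)/(7 - 74) = -1/(288 + 358) + 88/(-67) = -1/646 - 1/67*88 = -1*1/646 - 88/67 = -1/646 - 88/67 = -56915/43282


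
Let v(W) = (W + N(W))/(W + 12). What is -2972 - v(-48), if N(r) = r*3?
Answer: -8932/3 ≈ -2977.3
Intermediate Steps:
N(r) = 3*r
v(W) = 4*W/(12 + W) (v(W) = (W + 3*W)/(W + 12) = (4*W)/(12 + W) = 4*W/(12 + W))
-2972 - v(-48) = -2972 - 4*(-48)/(12 - 48) = -2972 - 4*(-48)/(-36) = -2972 - 4*(-48)*(-1)/36 = -2972 - 1*16/3 = -2972 - 16/3 = -8932/3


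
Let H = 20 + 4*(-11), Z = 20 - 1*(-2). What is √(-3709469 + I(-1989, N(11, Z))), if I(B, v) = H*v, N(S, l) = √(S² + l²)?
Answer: √(-3709469 - 264*√5) ≈ 1926.2*I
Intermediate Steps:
Z = 22 (Z = 20 + 2 = 22)
H = -24 (H = 20 - 44 = -24)
I(B, v) = -24*v
√(-3709469 + I(-1989, N(11, Z))) = √(-3709469 - 24*√(11² + 22²)) = √(-3709469 - 24*√(121 + 484)) = √(-3709469 - 264*√5)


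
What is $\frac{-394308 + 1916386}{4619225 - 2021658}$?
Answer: $\frac{1522078}{2597567} \approx 0.58596$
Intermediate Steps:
$\frac{-394308 + 1916386}{4619225 - 2021658} = \frac{1522078}{2597567}$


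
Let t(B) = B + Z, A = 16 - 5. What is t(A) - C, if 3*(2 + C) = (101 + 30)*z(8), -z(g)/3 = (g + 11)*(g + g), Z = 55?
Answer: 39892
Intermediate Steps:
A = 11
t(B) = 55 + B (t(B) = B + 55 = 55 + B)
z(g) = -6*g*(11 + g) (z(g) = -3*(g + 11)*(g + g) = -3*(11 + g)*2*g = -6*g*(11 + g))
C = -39826 (C = -2 + ((101 + 30)*(-6*8*(11 + 8)))/3 = -2 + (131*(-6*8*19))/3 = -2 + (131*(-912))/3 = -2 + (1/3)*(-119472) = -2 - 39824 = -39826)
t(A) - C = (55 + 11) - 1*(-39826) = 66 + 39826 = 39892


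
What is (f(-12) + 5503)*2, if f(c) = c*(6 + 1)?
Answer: 10838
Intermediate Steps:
f(c) = 7*c (f(c) = c*7 = 7*c)
(f(-12) + 5503)*2 = (7*(-12) + 5503)*2 = (-84 + 5503)*2 = 5419*2 = 10838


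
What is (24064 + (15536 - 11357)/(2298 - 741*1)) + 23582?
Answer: 24729667/519 ≈ 47649.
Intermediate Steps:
(24064 + (15536 - 11357)/(2298 - 741*1)) + 23582 = (24064 + 4179/(2298 - 741)) + 23582 = (24064 + 4179/1557) + 23582 = (24064 + 4179*(1/1557)) + 23582 = (24064 + 1393/519) + 23582 = 12490609/519 + 23582 = 24729667/519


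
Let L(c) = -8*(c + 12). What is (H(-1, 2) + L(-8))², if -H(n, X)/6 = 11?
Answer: 9604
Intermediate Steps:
L(c) = -96 - 8*c (L(c) = -8*(12 + c) = -96 - 8*c)
H(n, X) = -66 (H(n, X) = -6*11 = -66)
(H(-1, 2) + L(-8))² = (-66 + (-96 - 8*(-8)))² = (-66 + (-96 + 64))² = (-66 - 32)² = (-98)² = 9604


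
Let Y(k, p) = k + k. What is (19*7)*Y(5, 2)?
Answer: 1330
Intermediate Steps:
Y(k, p) = 2*k
(19*7)*Y(5, 2) = (19*7)*(2*5) = 133*10 = 1330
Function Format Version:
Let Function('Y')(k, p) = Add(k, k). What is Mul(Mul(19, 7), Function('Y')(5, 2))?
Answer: 1330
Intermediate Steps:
Function('Y')(k, p) = Mul(2, k)
Mul(Mul(19, 7), Function('Y')(5, 2)) = Mul(Mul(19, 7), Mul(2, 5)) = Mul(133, 10) = 1330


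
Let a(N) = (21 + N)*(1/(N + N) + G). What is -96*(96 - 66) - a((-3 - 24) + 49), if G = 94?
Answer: -304611/44 ≈ -6923.0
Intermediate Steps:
a(N) = (21 + N)*(94 + 1/(2*N)) (a(N) = (21 + N)*(1/(N + N) + 94) = (21 + N)*(1/(2*N) + 94) = (21 + N)*(94 + 1/(2*N)))
-96*(96 - 66) - a((-3 - 24) + 49) = -96*(96 - 66) - (21 + ((-3 - 24) + 49)*(3949 + 188*((-3 - 24) + 49)))/(2*((-3 - 24) + 49)) = -96*30 - (21 + (-27 + 49)*(3949 + 188*(-27 + 49)))/(2*(-27 + 49)) = -2880 - (21 + 22*(3949 + 188*22))/(2*22) = -2880 - (21 + 22*(3949 + 4136))/(2*22) = -2880 - (21 + 22*8085)/(2*22) = -2880 - (21 + 177870)/(2*22) = -2880 - 177891/(2*22) = -2880 - 1*177891/44 = -2880 - 177891/44 = -304611/44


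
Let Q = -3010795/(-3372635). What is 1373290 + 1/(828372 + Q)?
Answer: 767339358631232397/558759882203 ≈ 1.3733e+6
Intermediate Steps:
Q = 602159/674527 (Q = -3010795*(-1/3372635) = 602159/674527 ≈ 0.89271)
1373290 + 1/(828372 + Q) = 1373290 + 1/(828372 + 602159/674527) = 1373290 + 1/(558759882203/674527) = 1373290 + 674527/558759882203 = 767339358631232397/558759882203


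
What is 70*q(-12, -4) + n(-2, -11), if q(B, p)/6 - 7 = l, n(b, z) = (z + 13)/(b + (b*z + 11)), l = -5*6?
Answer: -299458/31 ≈ -9659.9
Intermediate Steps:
l = -30
n(b, z) = (13 + z)/(11 + b + b*z) (n(b, z) = (13 + z)/(b + (11 + b*z)) = (13 + z)/(11 + b + b*z))
q(B, p) = -138 (q(B, p) = 42 + 6*(-30) = 42 - 180 = -138)
70*q(-12, -4) + n(-2, -11) = 70*(-138) + (13 - 11)/(11 - 2 - 2*(-11)) = -9660 + 2/(11 - 2 + 22) = -9660 + 2/31 = -299458/31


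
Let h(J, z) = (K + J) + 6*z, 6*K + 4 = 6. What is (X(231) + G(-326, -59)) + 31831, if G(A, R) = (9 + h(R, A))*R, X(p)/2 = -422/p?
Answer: 34687348/231 ≈ 1.5016e+5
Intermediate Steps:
K = ⅓ (K = -⅔ + (⅙)*6 = -⅔ + 1 = ⅓ ≈ 0.33333)
X(p) = -844/p (X(p) = 2*(-422/p) = -844/p)
h(J, z) = ⅓ + J + 6*z (h(J, z) = (⅓ + J) + 6*z = ⅓ + J + 6*z)
G(A, R) = R*(28/3 + R + 6*A) (G(A, R) = (9 + (⅓ + R + 6*A))*R = (28/3 + R + 6*A)*R = R*(28/3 + R + 6*A))
(X(231) + G(-326, -59)) + 31831 = (-844/231 + (⅓)*(-59)*(28 + 3*(-59) + 18*(-326))) + 31831 = (-844*1/231 + (⅓)*(-59)*(28 - 177 - 5868)) + 31831 = (-844/231 + (⅓)*(-59)*(-6017)) + 31831 = (-844/231 + 355003/3) + 31831 = 27334387/231 + 31831 = 34687348/231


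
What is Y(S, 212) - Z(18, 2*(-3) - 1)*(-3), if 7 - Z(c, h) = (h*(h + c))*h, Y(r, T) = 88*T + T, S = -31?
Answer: 17272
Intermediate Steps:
Y(r, T) = 89*T
Z(c, h) = 7 - h²*(c + h) (Z(c, h) = 7 - h*(h + c)*h = 7 - h*(c + h)*h = 7 - h²*(c + h))
Y(S, 212) - Z(18, 2*(-3) - 1)*(-3) = 89*212 - (7 - (2*(-3) - 1)³ - 1*18*(2*(-3) - 1)²)*(-3) = 18868 - (7 - (-6 - 1)³ - 1*18*(-6 - 1)²)*(-3) = 18868 - (7 - 1*(-7)³ - 1*18*(-7)²)*(-3) = 18868 - (7 - 1*(-343) - 1*18*49)*(-3) = 18868 - (7 + 343 - 882)*(-3) = 18868 - (-532)*(-3) = 18868 - 1*1596 = 18868 - 1596 = 17272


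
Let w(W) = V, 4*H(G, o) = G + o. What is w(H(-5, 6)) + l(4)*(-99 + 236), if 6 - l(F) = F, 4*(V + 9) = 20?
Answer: 270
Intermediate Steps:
V = -4 (V = -9 + (1/4)*20 = -9 + 5 = -4)
H(G, o) = G/4 + o/4 (H(G, o) = (G + o)/4 = G/4 + o/4)
w(W) = -4
l(F) = 6 - F
w(H(-5, 6)) + l(4)*(-99 + 236) = -4 + (6 - 1*4)*(-99 + 236) = -4 + (6 - 4)*137 = -4 + 2*137 = -4 + 274 = 270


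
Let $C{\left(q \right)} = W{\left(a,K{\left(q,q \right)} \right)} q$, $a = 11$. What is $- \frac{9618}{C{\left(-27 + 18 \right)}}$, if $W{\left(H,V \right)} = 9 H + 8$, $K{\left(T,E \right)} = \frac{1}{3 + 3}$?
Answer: $\frac{3206}{321} \approx 9.9875$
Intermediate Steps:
$K{\left(T,E \right)} = \frac{1}{6}$
$W{\left(H,V \right)} = 8 + 9 H$
$C{\left(q \right)} = 107 q$ ($C{\left(q \right)} = \left(8 + 9 \cdot 11\right) q = \left(8 + 99\right) q = 107 q$)
$- \frac{9618}{C{\left(-27 + 18 \right)}} = - \frac{9618}{107 \left(-27 + 18\right)} = - \frac{9618}{107 \left(-9\right)} = - \frac{9618}{-963} = \left(-9618\right) \left(- \frac{1}{963}\right) = \frac{3206}{321}$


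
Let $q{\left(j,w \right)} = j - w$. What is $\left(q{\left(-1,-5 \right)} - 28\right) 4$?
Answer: $-96$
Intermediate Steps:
$\left(q{\left(-1,-5 \right)} - 28\right) 4 = \left(\left(-1 - -5\right) - 28\right) 4 = \left(\left(-1 + 5\right) - 28\right) 4 = \left(4 - 28\right) 4 = \left(-24\right) 4 = -96$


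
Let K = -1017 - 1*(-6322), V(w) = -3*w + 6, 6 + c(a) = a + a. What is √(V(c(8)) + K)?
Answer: √5281 ≈ 72.671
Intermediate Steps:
c(a) = -6 + 2*a (c(a) = -6 + (a + a) = -6 + 2*a)
V(w) = 6 - 3*w
K = 5305 (K = -1017 + 6322 = 5305)
√(V(c(8)) + K) = √((6 - 3*(-6 + 2*8)) + 5305) = √((6 - 3*(-6 + 16)) + 5305) = √((6 - 3*10) + 5305) = √((6 - 30) + 5305) = √(-24 + 5305) = √5281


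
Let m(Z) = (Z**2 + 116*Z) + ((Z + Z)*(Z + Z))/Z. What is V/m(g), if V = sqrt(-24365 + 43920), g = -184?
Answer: sqrt(19555)/11776 ≈ 0.011875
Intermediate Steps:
m(Z) = Z**2 + 120*Z (m(Z) = (Z**2 + 116*Z) + ((2*Z)*(2*Z))/Z = (Z**2 + 116*Z) + (4*Z**2)/Z = (Z**2 + 116*Z) + 4*Z = Z**2 + 120*Z)
V = sqrt(19555) ≈ 139.84
V/m(g) = sqrt(19555)/((-184*(120 - 184))) = sqrt(19555)/((-184*(-64))) = sqrt(19555)/11776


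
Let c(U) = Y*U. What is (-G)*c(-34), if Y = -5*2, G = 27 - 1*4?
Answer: -7820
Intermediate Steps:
G = 23 (G = 27 - 4 = 23)
Y = -10
c(U) = -10*U
(-G)*c(-34) = (-1*23)*(-10*(-34)) = -23*340 = -7820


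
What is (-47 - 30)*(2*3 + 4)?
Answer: -770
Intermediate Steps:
(-47 - 30)*(2*3 + 4) = -77*(6 + 4) = -77*10 = -770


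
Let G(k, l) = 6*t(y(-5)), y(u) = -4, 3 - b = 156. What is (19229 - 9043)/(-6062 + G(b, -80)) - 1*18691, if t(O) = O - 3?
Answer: -57050025/3052 ≈ -18693.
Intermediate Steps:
b = -153 (b = 3 - 1*156 = 3 - 156 = -153)
t(O) = -3 + O
G(k, l) = -42 (G(k, l) = 6*(-3 - 4) = 6*(-7) = -42)
(19229 - 9043)/(-6062 + G(b, -80)) - 1*18691 = (19229 - 9043)/(-6062 - 42) - 1*18691 = 10186/(-6104) - 18691 = 10186*(-1/6104) - 18691 = -5093/3052 - 18691 = -57050025/3052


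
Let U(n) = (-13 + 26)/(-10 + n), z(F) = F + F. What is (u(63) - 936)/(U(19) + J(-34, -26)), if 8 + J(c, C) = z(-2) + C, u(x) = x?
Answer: 7857/329 ≈ 23.881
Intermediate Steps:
z(F) = 2*F
U(n) = 13/(-10 + n)
J(c, C) = -12 + C (J(c, C) = -8 + (2*(-2) + C) = -8 + (-4 + C) = -12 + C)
(u(63) - 936)/(U(19) + J(-34, -26)) = (63 - 936)/(13/(-10 + 19) + (-12 - 26)) = -873/(13/9 - 38) = -873/(-329/9) = -873*(-9/329) = 7857/329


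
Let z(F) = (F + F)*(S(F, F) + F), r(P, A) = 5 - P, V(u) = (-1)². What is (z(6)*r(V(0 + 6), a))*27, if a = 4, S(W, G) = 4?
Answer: 12960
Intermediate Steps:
V(u) = 1
z(F) = 2*F*(4 + F) (z(F) = (F + F)*(4 + F) = (2*F)*(4 + F) = 2*F*(4 + F))
(z(6)*r(V(0 + 6), a))*27 = ((2*6*(4 + 6))*(5 - 1*1))*27 = ((2*6*10)*(5 - 1))*27 = (120*4)*27 = 480*27 = 12960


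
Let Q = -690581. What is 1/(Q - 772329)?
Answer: -1/1462910 ≈ -6.8357e-7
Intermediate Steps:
1/(Q - 772329) = 1/(-690581 - 772329) = 1/(-1462910) = -1/1462910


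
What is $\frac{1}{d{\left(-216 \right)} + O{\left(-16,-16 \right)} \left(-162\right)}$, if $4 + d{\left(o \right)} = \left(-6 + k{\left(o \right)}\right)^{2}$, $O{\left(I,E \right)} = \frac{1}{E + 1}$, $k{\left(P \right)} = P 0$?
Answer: $\frac{5}{214} \approx 0.023364$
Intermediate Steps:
$k{\left(P \right)} = 0$
$O{\left(I,E \right)} = \frac{1}{1 + E}$
$d{\left(o \right)} = 32$ ($d{\left(o \right)} = -4 + \left(-6 + 0\right)^{2} = -4 + \left(-6\right)^{2} = -4 + 36 = 32$)
$\frac{1}{d{\left(-216 \right)} + O{\left(-16,-16 \right)} \left(-162\right)} = \frac{1}{32 + \frac{1}{1 - 16} \left(-162\right)} = \frac{1}{32 + \frac{1}{-15} \left(-162\right)} = \frac{1}{32 - - \frac{54}{5}} = \frac{1}{32 + \frac{54}{5}} = \frac{1}{\frac{214}{5}} = \frac{5}{214}$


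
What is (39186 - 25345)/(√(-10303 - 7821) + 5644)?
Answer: 19529651/7968215 - 13841*I*√4531/15936430 ≈ 2.4509 - 0.058462*I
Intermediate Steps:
(39186 - 25345)/(√(-10303 - 7821) + 5644) = 13841/(√(-18124) + 5644) = 13841/(2*I*√4531 + 5644) = 13841/(5644 + 2*I*√4531)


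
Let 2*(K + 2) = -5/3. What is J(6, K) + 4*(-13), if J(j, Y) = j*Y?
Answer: -69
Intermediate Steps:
K = -17/6 (K = -2 + (-5/3)/2 = -2 + (-5*⅓)/2 = -2 + (½)*(-5/3) = -2 - ⅚ = -17/6 ≈ -2.8333)
J(j, Y) = Y*j
J(6, K) + 4*(-13) = -17/6*6 + 4*(-13) = -17 - 52 = -69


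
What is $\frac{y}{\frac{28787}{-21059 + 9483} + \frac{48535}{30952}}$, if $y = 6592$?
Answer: $- \frac{147619745024}{20573379} \approx -7175.3$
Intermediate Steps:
$\frac{y}{\frac{28787}{-21059 + 9483} + \frac{48535}{30952}} = \frac{6592}{\frac{28787}{-21059 + 9483} + \frac{48535}{30952}} = \frac{6592}{\frac{28787}{-11576} + 48535 \cdot \frac{1}{30952}} = \frac{6592}{28787 \left(- \frac{1}{11576}\right) + \frac{48535}{30952}} = \frac{6592}{- \frac{28787}{11576} + \frac{48535}{30952}} = \frac{6592}{- \frac{20573379}{22393772}} = 6592 \left(- \frac{22393772}{20573379}\right) = - \frac{147619745024}{20573379}$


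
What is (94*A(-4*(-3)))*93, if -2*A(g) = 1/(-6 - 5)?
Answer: 4371/11 ≈ 397.36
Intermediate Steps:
A(g) = 1/22 (A(g) = -1/(2*(-6 - 5)) = -½/(-11) = -½*(-1/11) = 1/22)
(94*A(-4*(-3)))*93 = (94*(1/22))*93 = (47/11)*93 = 4371/11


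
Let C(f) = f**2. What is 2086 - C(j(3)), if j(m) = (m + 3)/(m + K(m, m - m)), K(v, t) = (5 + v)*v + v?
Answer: 52149/25 ≈ 2086.0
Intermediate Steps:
K(v, t) = v + v*(5 + v) (K(v, t) = v*(5 + v) + v = v + v*(5 + v))
j(m) = (3 + m)/(m + m*(6 + m)) (j(m) = (m + 3)/(m + m*(6 + m)) = (3 + m)/(m + m*(6 + m)))
2086 - C(j(3)) = 2086 - ((3 + 3)/(3*(7 + 3)))**2 = 2086 - ((1/3)*6/10)**2 = 2086 - ((1/3)*(1/10)*6)**2 = 2086 - (1/5)**2 = 2086 - 1*1/25 = 2086 - 1/25 = 52149/25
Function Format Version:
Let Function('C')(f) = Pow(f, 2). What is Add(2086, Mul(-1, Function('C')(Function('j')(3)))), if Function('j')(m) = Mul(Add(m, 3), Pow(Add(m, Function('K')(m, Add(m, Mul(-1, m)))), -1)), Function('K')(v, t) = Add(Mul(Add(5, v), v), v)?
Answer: Rational(52149, 25) ≈ 2086.0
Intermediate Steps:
Function('K')(v, t) = Add(v, Mul(v, Add(5, v))) (Function('K')(v, t) = Add(Mul(v, Add(5, v)), v) = Add(v, Mul(v, Add(5, v))))
Function('j')(m) = Mul(Pow(Add(m, Mul(m, Add(6, m))), -1), Add(3, m)) (Function('j')(m) = Mul(Add(m, 3), Pow(Add(m, Mul(m, Add(6, m))), -1)) = Mul(Add(3, m), Pow(Add(m, Mul(m, Add(6, m))), -1)) = Mul(Pow(Add(m, Mul(m, Add(6, m))), -1), Add(3, m)))
Add(2086, Mul(-1, Function('C')(Function('j')(3)))) = Add(2086, Mul(-1, Pow(Mul(Pow(3, -1), Pow(Add(7, 3), -1), Add(3, 3)), 2))) = Add(2086, Mul(-1, Pow(Mul(Rational(1, 3), Pow(10, -1), 6), 2))) = Add(2086, Mul(-1, Pow(Mul(Rational(1, 3), Rational(1, 10), 6), 2))) = Add(2086, Mul(-1, Pow(Rational(1, 5), 2))) = Add(2086, Mul(-1, Rational(1, 25))) = Add(2086, Rational(-1, 25)) = Rational(52149, 25)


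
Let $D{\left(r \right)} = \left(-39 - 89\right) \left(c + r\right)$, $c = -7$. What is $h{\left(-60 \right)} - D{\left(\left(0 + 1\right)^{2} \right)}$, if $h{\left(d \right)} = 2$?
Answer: $-766$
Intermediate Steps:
$D{\left(r \right)} = 896 - 128 r$ ($D{\left(r \right)} = \left(-39 - 89\right) \left(-7 + r\right) = - 128 \left(-7 + r\right) = 896 - 128 r$)
$h{\left(-60 \right)} - D{\left(\left(0 + 1\right)^{2} \right)} = 2 - \left(896 - 128 \left(0 + 1\right)^{2}\right) = 2 - \left(896 - 128 \cdot 1^{2}\right) = 2 - \left(896 - 128\right) = 2 - 768 = -766$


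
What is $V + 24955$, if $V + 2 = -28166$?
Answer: $-3213$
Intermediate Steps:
$V = -28168$ ($V = -2 - 28166 = -28168$)
$V + 24955 = -28168 + 24955 = -3213$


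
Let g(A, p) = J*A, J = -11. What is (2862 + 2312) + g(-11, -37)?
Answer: 5295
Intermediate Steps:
g(A, p) = -11*A
(2862 + 2312) + g(-11, -37) = (2862 + 2312) - 11*(-11) = 5174 + 121 = 5295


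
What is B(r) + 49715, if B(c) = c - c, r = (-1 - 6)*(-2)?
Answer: 49715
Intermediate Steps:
r = 14 (r = -7*(-2) = 14)
B(c) = 0
B(r) + 49715 = 0 + 49715 = 49715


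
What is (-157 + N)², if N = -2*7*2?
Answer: 34225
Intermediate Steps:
N = -28 (N = -14*2 = -28)
(-157 + N)² = (-157 - 28)² = (-185)² = 34225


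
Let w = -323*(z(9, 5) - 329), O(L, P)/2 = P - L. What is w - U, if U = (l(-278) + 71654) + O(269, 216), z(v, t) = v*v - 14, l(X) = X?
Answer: 13356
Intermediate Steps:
O(L, P) = -2*L + 2*P (O(L, P) = 2*(P - L) = -2*L + 2*P)
z(v, t) = -14 + v**2 (z(v, t) = v**2 - 14 = -14 + v**2)
w = 84626 (w = -323*((-14 + 9**2) - 329) = -323*((-14 + 81) - 329) = -323*(67 - 329) = -323*(-262) = 84626)
U = 71270 (U = (-278 + 71654) + (-2*269 + 2*216) = 71376 + (-538 + 432) = 71376 - 106 = 71270)
w - U = 84626 - 1*71270 = 84626 - 71270 = 13356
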